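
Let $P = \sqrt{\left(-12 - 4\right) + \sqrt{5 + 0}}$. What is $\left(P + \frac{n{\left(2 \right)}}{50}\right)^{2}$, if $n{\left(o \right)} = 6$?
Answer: $\frac{\left(3 + 25 i \sqrt{16 - \sqrt{5}}\right)^{2}}{625} \approx -13.75 + 0.89039 i$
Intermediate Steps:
$P = \sqrt{-16 + \sqrt{5}} \approx 3.71 i$
$\left(P + \frac{n{\left(2 \right)}}{50}\right)^{2} = \left(\sqrt{-16 + \sqrt{5}} + \frac{6}{50}\right)^{2} = \left(\sqrt{-16 + \sqrt{5}} + 6 \cdot \frac{1}{50}\right)^{2} = \left(\sqrt{-16 + \sqrt{5}} + \frac{3}{25}\right)^{2} = \left(\frac{3}{25} + \sqrt{-16 + \sqrt{5}}\right)^{2}$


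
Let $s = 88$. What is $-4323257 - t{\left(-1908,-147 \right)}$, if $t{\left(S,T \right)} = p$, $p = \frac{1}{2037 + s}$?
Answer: $- \frac{9186921126}{2125} \approx -4.3233 \cdot 10^{6}$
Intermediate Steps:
$p = \frac{1}{2125}$ ($p = \frac{1}{2037 + 88} = \frac{1}{2125} \approx 0.00047059$)
$t{\left(S,T \right)} = \frac{1}{2125}$
$-4323257 - t{\left(-1908,-147 \right)} = -4323257 - \frac{1}{2125} = - \frac{9186921126}{2125}$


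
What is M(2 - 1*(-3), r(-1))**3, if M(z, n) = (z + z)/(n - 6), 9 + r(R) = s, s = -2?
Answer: -1000/4913 ≈ -0.20354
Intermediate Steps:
r(R) = -11 (r(R) = -9 - 2 = -11)
M(z, n) = 2*z/(-6 + n) (M(z, n) = (2*z)/(-6 + n) = 2*z/(-6 + n))
M(2 - 1*(-3), r(-1))**3 = (2*(2 - 1*(-3))/(-6 - 11))**3 = (2*(2 + 3)/(-17))**3 = (2*5*(-1/17))**3 = (-10/17)**3 = -1000/4913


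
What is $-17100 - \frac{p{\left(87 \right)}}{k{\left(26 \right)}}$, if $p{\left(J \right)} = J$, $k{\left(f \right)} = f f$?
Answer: $- \frac{11559687}{676} \approx -17100.0$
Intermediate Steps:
$k{\left(f \right)} = f^{2}$
$-17100 - \frac{p{\left(87 \right)}}{k{\left(26 \right)}} = -17100 - \frac{87}{26^{2}} = -17100 - \frac{87}{676} = - \frac{11559687}{676}$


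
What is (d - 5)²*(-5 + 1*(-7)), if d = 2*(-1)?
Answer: -588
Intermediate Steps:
d = -2
(d - 5)²*(-5 + 1*(-7)) = (-2 - 5)²*(-5 + 1*(-7)) = (-7)²*(-5 - 7) = 49*(-12) = -588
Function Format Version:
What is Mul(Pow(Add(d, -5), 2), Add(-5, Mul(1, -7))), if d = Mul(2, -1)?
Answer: -588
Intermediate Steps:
d = -2
Mul(Pow(Add(d, -5), 2), Add(-5, Mul(1, -7))) = Mul(Pow(Add(-2, -5), 2), Add(-5, Mul(1, -7))) = Mul(Pow(-7, 2), Add(-5, -7)) = Mul(49, -12) = -588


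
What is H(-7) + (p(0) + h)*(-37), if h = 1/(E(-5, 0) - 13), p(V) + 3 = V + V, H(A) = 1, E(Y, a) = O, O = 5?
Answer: 933/8 ≈ 116.63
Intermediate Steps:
E(Y, a) = 5
p(V) = -3 + 2*V (p(V) = -3 + (V + V) = -3 + 2*V)
h = -⅛ (h = 1/(5 - 13) = 1/(-8) = -⅛ ≈ -0.12500)
H(-7) + (p(0) + h)*(-37) = 1 + ((-3 + 2*0) - ⅛)*(-37) = 1 + ((-3 + 0) - ⅛)*(-37) = 1 + (-3 - ⅛)*(-37) = 1 - 25/8*(-37) = 1 + 925/8 = 933/8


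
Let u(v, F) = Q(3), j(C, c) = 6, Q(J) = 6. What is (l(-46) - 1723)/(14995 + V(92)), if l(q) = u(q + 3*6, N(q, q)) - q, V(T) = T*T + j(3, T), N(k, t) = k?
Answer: -1671/23465 ≈ -0.071212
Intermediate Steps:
V(T) = 6 + T**2 (V(T) = T*T + 6 = T**2 + 6 = 6 + T**2)
u(v, F) = 6
l(q) = 6 - q
(l(-46) - 1723)/(14995 + V(92)) = ((6 - 1*(-46)) - 1723)/(14995 + (6 + 92**2)) = ((6 + 46) - 1723)/(14995 + (6 + 8464)) = (52 - 1723)/(14995 + 8470) = -1671/23465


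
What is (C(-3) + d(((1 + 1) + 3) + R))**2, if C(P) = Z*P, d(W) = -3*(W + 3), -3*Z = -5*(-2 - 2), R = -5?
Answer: 121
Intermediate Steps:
Z = -20/3 (Z = -(-5)*(-2 - 2)/3 = -(-5)*(-4)/3 = -1/3*20 = -20/3 ≈ -6.6667)
d(W) = -9 - 3*W (d(W) = -3*(3 + W) = -9 - 3*W)
C(P) = -20*P/3
(C(-3) + d(((1 + 1) + 3) + R))**2 = (-20/3*(-3) + (-9 - 3*(((1 + 1) + 3) - 5)))**2 = (20 + (-9 - 3*((2 + 3) - 5)))**2 = (20 + (-9 - 3*(5 - 5)))**2 = (20 + (-9 - 3*0))**2 = (20 + (-9 + 0))**2 = (20 - 9)**2 = 11**2 = 121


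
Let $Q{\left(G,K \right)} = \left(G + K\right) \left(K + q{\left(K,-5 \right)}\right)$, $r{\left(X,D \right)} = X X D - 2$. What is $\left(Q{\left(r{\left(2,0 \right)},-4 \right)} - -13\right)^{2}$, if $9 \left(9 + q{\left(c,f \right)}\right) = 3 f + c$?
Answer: $\frac{96721}{9} \approx 10747.0$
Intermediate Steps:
$q{\left(c,f \right)} = -9 + \frac{f}{3} + \frac{c}{9}$ ($q{\left(c,f \right)} = -9 + \frac{3 f + c}{9} = -9 + \frac{c + 3 f}{9} = -9 + \left(\frac{f}{3} + \frac{c}{9}\right) = -9 + \frac{f}{3} + \frac{c}{9}$)
$r{\left(X,D \right)} = -2 + D X^{2}$ ($r{\left(X,D \right)} = X^{2} D - 2 = D X^{2} - 2 = -2 + D X^{2}$)
$Q{\left(G,K \right)} = \left(- \frac{32}{3} + \frac{10 K}{9}\right) \left(G + K\right)$ ($Q{\left(G,K \right)} = \left(G + K\right) \left(K + \left(-9 + \frac{1}{3} \left(-5\right) + \frac{K}{9}\right)\right) = \left(G + K\right) \left(K - \left(\frac{32}{3} - \frac{K}{9}\right)\right) = \left(G + K\right) \left(K + \left(- \frac{32}{3} + \frac{K}{9}\right)\right) = \left(G + K\right) \left(- \frac{32}{3} + \frac{10 K}{9}\right) = \left(- \frac{32}{3} + \frac{10 K}{9}\right) \left(G + K\right)$)
$\left(Q{\left(r{\left(2,0 \right)},-4 \right)} - -13\right)^{2} = \left(\left(- \frac{32 \left(-2 + 0 \cdot 2^{2}\right)}{3} - - \frac{128}{3} + \frac{10 \left(-4\right)^{2}}{9} + \frac{10}{9} \left(-2 + 0 \cdot 2^{2}\right) \left(-4\right)\right) - -13\right)^{2} = \left(\left(- \frac{32 \left(-2 + 0 \cdot 4\right)}{3} + \frac{128}{3} + \frac{10}{9} \cdot 16 + \frac{10}{9} \left(-2 + 0 \cdot 4\right) \left(-4\right)\right) + \left(-6 + 19\right)\right)^{2} = \left(\left(- \frac{32 \left(-2 + 0\right)}{3} + \frac{128}{3} + \frac{160}{9} + \frac{10}{9} \left(-2 + 0\right) \left(-4\right)\right) + 13\right)^{2} = \left(\left(\left(- \frac{32}{3}\right) \left(-2\right) + \frac{128}{3} + \frac{160}{9} + \frac{10}{9} \left(-2\right) \left(-4\right)\right) + 13\right)^{2} = \left(\left(\frac{64}{3} + \frac{128}{3} + \frac{160}{9} + \frac{80}{9}\right) + 13\right)^{2} = \left(\frac{272}{3} + 13\right)^{2} = \left(\frac{311}{3}\right)^{2} = \frac{96721}{9}$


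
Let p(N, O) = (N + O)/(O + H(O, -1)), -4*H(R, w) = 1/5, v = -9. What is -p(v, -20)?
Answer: -580/401 ≈ -1.4464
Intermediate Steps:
H(R, w) = -1/20 (H(R, w) = -1/4/5 = -1/4*1/5 = -1/20)
p(N, O) = (N + O)/(-1/20 + O) (p(N, O) = (N + O)/(O - 1/20) = (N + O)/(-1/20 + O))
-p(v, -20) = -20*(-9 - 20)/(-1 + 20*(-20)) = -20*(-29)/(-1 - 400) = -20*(-29)/(-401) = -20*(-1)*(-29)/401 = -1*580/401 = -580/401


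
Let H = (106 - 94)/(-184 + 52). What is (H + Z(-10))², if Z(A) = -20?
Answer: 48841/121 ≈ 403.64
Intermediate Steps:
H = -1/11 (H = 12/(-132) = 12*(-1/132) = -1/11 ≈ -0.090909)
(H + Z(-10))² = (-1/11 - 20)² = (-221/11)² = 48841/121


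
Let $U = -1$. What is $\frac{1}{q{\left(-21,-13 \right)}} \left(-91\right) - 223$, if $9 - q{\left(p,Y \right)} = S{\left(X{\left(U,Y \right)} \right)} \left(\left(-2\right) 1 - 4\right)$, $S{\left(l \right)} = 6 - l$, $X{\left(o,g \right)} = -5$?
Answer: $- \frac{16816}{75} \approx -224.21$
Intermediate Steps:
$q{\left(p,Y \right)} = 75$ ($q{\left(p,Y \right)} = 9 - \left(6 - -5\right) \left(\left(-2\right) 1 - 4\right) = 9 - \left(6 + 5\right) \left(-2 - 4\right) = 9 - 11 \left(-6\right) = 9 - -66 = 9 + 66 = 75$)
$\frac{1}{q{\left(-21,-13 \right)}} \left(-91\right) - 223 = \frac{1}{75} \left(-91\right) - 223 = - \frac{91}{75} - 223 = - \frac{16816}{75}$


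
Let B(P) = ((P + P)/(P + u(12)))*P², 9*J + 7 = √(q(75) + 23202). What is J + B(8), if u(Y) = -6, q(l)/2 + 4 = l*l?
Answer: 4601/9 + 2*√8611/9 ≈ 531.84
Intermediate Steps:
q(l) = -8 + 2*l² (q(l) = -8 + 2*(l*l) = -8 + 2*l²)
J = -7/9 + 2*√8611/9 (J = -7/9 + √((-8 + 2*75²) + 23202)/9 = -7/9 + √((-8 + 2*5625) + 23202)/9 = -7/9 + √((-8 + 11250) + 23202)/9 = -7/9 + √(11242 + 23202)/9 = -7/9 + √34444/9 = -7/9 + (2*√8611)/9 = -7/9 + 2*√8611/9 ≈ 19.843)
B(P) = 2*P³/(-6 + P) (B(P) = ((P + P)/(P - 6))*P² = ((2*P)/(-6 + P))*P² = (2*P/(-6 + P))*P² = 2*P³/(-6 + P))
J + B(8) = (-7/9 + 2*√8611/9) + 2*8³/(-6 + 8) = (-7/9 + 2*√8611/9) + 2*512/2 = (-7/9 + 2*√8611/9) + 2*512*(½) = (-7/9 + 2*√8611/9) + 512 = 4601/9 + 2*√8611/9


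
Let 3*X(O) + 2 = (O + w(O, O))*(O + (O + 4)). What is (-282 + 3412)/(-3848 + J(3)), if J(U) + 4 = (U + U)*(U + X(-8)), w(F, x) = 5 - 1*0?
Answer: -1565/1883 ≈ -0.83112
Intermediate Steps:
w(F, x) = 5 (w(F, x) = 5 + 0 = 5)
X(O) = -2/3 + (4 + 2*O)*(5 + O)/3 (X(O) = -2/3 + ((O + 5)*(O + (O + 4)))/3 = -2/3 + ((5 + O)*(O + (4 + O)))/3 = -2/3 + ((5 + O)*(4 + 2*O))/3 = -2/3 + ((4 + 2*O)*(5 + O))/3 = -2/3 + (4 + 2*O)*(5 + O)/3)
J(U) = -4 + 2*U*(34/3 + U) (J(U) = -4 + (U + U)*(U + (6 + (2/3)*(-8)**2 + (14/3)*(-8))) = -4 + (2*U)*(U + (6 + (2/3)*64 - 112/3)) = -4 + (2*U)*(U + (6 + 128/3 - 112/3)) = -4 + (2*U)*(U + 34/3) = -4 + (2*U)*(34/3 + U) = -4 + 2*U*(34/3 + U))
(-282 + 3412)/(-3848 + J(3)) = (-282 + 3412)/(-3848 + (-4 + 2*3**2 + (68/3)*3)) = 3130/(-3848 + (-4 + 2*9 + 68)) = 3130/(-3848 + (-4 + 18 + 68)) = 3130/(-3848 + 82) = 3130/(-3766) = 3130*(-1/3766) = -1565/1883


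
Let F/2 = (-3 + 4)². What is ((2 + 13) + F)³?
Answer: 4913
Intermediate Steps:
F = 2 (F = 2*(-3 + 4)² = 2*1² = 2*1 = 2)
((2 + 13) + F)³ = ((2 + 13) + 2)³ = (15 + 2)³ = 17³ = 4913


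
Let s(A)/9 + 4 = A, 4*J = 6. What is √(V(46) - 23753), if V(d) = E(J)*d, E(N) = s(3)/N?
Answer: I*√24029 ≈ 155.01*I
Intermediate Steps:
J = 3/2 (J = (¼)*6 = 3/2 ≈ 1.5000)
s(A) = -36 + 9*A
E(N) = -9/N (E(N) = (-36 + 9*3)/N = (-36 + 27)/N = -9/N)
V(d) = -6*d (V(d) = (-9/3/2)*d = (-9*⅔)*d = -6*d)
√(V(46) - 23753) = √(-6*46 - 23753) = √(-276 - 23753) = √(-24029) = I*√24029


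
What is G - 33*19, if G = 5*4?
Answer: -607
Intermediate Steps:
G = 20
G - 33*19 = 20 - 33*19 = 20 - 627 = -607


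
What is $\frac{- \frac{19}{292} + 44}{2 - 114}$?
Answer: $- \frac{12829}{32704} \approx -0.39228$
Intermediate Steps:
$\frac{- \frac{19}{292} + 44}{2 - 114} = \frac{\left(-19\right) \frac{1}{292} + 44}{-112} = \left(- \frac{19}{292} + 44\right) \left(- \frac{1}{112}\right) = \frac{12829}{292} \left(- \frac{1}{112}\right) = - \frac{12829}{32704}$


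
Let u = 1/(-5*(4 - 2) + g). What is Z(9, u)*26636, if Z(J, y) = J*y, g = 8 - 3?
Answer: -239724/5 ≈ -47945.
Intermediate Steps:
g = 5
u = -⅕ (u = 1/(-5*(4 - 2) + 5) = 1/(-5*2 + 5) = 1/(-10 + 5) = 1/(-5) = -⅕ ≈ -0.20000)
Z(9, u)*26636 = (9*(-⅕))*26636 = -9/5*26636 = -239724/5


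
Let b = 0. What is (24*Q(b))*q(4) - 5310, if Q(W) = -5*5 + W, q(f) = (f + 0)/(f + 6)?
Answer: -5550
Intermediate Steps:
q(f) = f/(6 + f)
Q(W) = -25 + W
(24*Q(b))*q(4) - 5310 = (24*(-25 + 0))*(4/(6 + 4)) - 5310 = (24*(-25))*(4/10) - 5310 = -2400/10 - 5310 = -600*⅖ - 5310 = -240 - 5310 = -5550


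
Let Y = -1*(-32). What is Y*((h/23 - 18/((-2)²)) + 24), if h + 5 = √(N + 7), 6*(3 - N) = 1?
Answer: 14192/23 + 16*√354/69 ≈ 621.41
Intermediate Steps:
N = 17/6 (N = 3 - ⅙*1 = 3 - ⅙ = 17/6 ≈ 2.8333)
Y = 32
h = -5 + √354/6 (h = -5 + √(17/6 + 7) = -5 + √(59/6) = -5 + √354/6 ≈ -1.8642)
Y*((h/23 - 18/((-2)²)) + 24) = 32*(((-5 + √354/6)/23 - 18/((-2)²)) + 24) = 32*(((-5 + √354/6)*(1/23) - 18/4) + 24) = 32*(((-5/23 + √354/138) - 18*¼) + 24) = 32*(((-5/23 + √354/138) - 9/2) + 24) = 32*((-217/46 + √354/138) + 24) = 32*(887/46 + √354/138) = 14192/23 + 16*√354/69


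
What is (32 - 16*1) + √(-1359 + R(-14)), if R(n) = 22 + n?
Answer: 16 + I*√1351 ≈ 16.0 + 36.756*I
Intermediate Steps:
(32 - 16*1) + √(-1359 + R(-14)) = (32 - 16*1) + √(-1359 + (22 - 14)) = (32 - 16) + √(-1359 + 8) = 16 + √(-1351) = 16 + I*√1351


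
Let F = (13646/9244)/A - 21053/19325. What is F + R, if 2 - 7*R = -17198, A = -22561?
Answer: 4949320633025599/2015151904150 ≈ 2456.1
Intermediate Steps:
R = 17200/7 (R = 2/7 - ⅐*(-17198) = 2/7 + 17198/7 = 17200/7 ≈ 2457.1)
F = -2195474314401/2015151904150 (F = (13646/9244)/(-22561) - 21053/19325 = (13646*(1/9244))*(-1/22561) - 21053*1/19325 = (6823/4622)*(-1/22561) - 21053/19325 = -6823/104276942 - 21053/19325 = -2195474314401/2015151904150 ≈ -1.0895)
F + R = -2195474314401/2015151904150 + 17200/7 = 4949320633025599/2015151904150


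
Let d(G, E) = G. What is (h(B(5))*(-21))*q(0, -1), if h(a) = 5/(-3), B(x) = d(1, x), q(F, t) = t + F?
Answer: -35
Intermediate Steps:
q(F, t) = F + t
B(x) = 1
h(a) = -5/3 (h(a) = 5*(-1/3) = -5/3)
(h(B(5))*(-21))*q(0, -1) = (-5/3*(-21))*(0 - 1) = 35*(-1) = -35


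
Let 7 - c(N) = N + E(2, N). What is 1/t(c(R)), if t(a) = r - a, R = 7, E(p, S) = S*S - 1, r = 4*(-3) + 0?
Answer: 1/36 ≈ 0.027778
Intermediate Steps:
r = -12 (r = -12 + 0 = -12)
E(p, S) = -1 + S² (E(p, S) = S² - 1 = -1 + S²)
c(N) = 8 - N - N² (c(N) = 7 - (N + (-1 + N²)) = 7 - (-1 + N + N²) = 7 + (1 - N - N²) = 8 - N - N²)
t(a) = -12 - a
1/t(c(R)) = 1/(-12 - (8 - 1*7 - 1*7²)) = 1/(-12 - (8 - 7 - 1*49)) = 1/(-12 - (8 - 7 - 49)) = 1/(-12 - 1*(-48)) = 1/(-12 + 48) = 1/36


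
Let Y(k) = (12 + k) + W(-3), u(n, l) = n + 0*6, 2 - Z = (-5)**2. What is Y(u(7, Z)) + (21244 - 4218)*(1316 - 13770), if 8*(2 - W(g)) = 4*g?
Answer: -424083563/2 ≈ -2.1204e+8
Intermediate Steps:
Z = -23 (Z = 2 - 1*(-5)**2 = 2 - 1*25 = 2 - 25 = -23)
u(n, l) = n (u(n, l) = n + 0 = n)
W(g) = 2 - g/2
Y(k) = 31/2 + k (Y(k) = (12 + k) + (2 - 1/2*(-3)) = (12 + k) + (2 + 3/2) = (12 + k) + 7/2 = 31/2 + k)
Y(u(7, Z)) + (21244 - 4218)*(1316 - 13770) = (31/2 + 7) + (21244 - 4218)*(1316 - 13770) = 45/2 + 17026*(-12454) = 45/2 - 212041804 = -424083563/2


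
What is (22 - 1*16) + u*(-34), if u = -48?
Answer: 1638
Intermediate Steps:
(22 - 1*16) + u*(-34) = (22 - 1*16) - 48*(-34) = (22 - 16) + 1632 = 6 + 1632 = 1638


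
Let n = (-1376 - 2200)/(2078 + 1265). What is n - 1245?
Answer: -4165611/3343 ≈ -1246.1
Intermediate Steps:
n = -3576/3343 ≈ -1.0697
n - 1245 = -3576/3343 - 1245 = -4165611/3343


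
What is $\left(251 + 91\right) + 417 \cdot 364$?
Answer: $152130$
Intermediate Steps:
$\left(251 + 91\right) + 417 \cdot 364 = 342 + 151788 = 152130$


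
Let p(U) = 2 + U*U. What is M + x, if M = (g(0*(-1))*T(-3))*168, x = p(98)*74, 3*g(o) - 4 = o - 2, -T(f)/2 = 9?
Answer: 708828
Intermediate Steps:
T(f) = -18 (T(f) = -2*9 = -18)
p(U) = 2 + U²
g(o) = ⅔ + o/3 (g(o) = 4/3 + (o - 2)/3 = 4/3 + (-2 + o)/3 = 4/3 + (-⅔ + o/3) = ⅔ + o/3)
x = 710844 (x = (2 + 98²)*74 = (2 + 9604)*74 = 9606*74 = 710844)
M = -2016 (M = ((⅔ + (0*(-1))/3)*(-18))*168 = ((⅔ + (⅓)*0)*(-18))*168 = ((⅔ + 0)*(-18))*168 = ((⅔)*(-18))*168 = -12*168 = -2016)
M + x = -2016 + 710844 = 708828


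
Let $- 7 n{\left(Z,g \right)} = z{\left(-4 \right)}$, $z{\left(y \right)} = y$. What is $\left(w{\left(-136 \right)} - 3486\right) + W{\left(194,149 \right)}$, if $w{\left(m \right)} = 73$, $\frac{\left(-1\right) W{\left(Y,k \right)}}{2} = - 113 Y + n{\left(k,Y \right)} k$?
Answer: $\frac{281825}{7} \approx 40261.0$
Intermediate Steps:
$n{\left(Z,g \right)} = \frac{4}{7}$ ($n{\left(Z,g \right)} = \left(- \frac{1}{7}\right) \left(-4\right) = \frac{4}{7}$)
$W{\left(Y,k \right)} = 226 Y - \frac{8 k}{7}$ ($W{\left(Y,k \right)} = - 2 \left(- 113 Y + \frac{4 k}{7}\right) = 226 Y - \frac{8 k}{7}$)
$\left(w{\left(-136 \right)} - 3486\right) + W{\left(194,149 \right)} = \left(73 - 3486\right) + \left(226 \cdot 194 - \frac{1192}{7}\right) = \left(73 - 3486\right) + \left(43844 - \frac{1192}{7}\right) = -3413 + \frac{305716}{7} = \frac{281825}{7}$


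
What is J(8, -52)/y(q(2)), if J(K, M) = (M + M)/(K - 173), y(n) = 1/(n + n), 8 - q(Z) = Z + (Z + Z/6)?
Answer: 208/45 ≈ 4.6222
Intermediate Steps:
q(Z) = 8 - 13*Z/6 (q(Z) = 8 - (Z + (Z + Z/6)) = 8 - (Z + 7*Z/6) = 8 - 13*Z/6)
y(n) = 1/(2*n)
J(K, M) = 2*M/(-173 + K) (J(K, M) = (2*M)/(-173 + K) = 2*M/(-173 + K))
J(8, -52)/y(q(2)) = (2*(-52)/(-173 + 8))/((1/(2*(8 - 13/6*2)))) = (2*(-52)/(-165))/((1/(2*(8 - 13/3)))) = (2*(-52)*(-1/165))/((1/(2*(11/3)))) = 104/(165*(((½)*(3/11)))) = 104/(165*(3/22)) = (104/165)*(22/3) = 208/45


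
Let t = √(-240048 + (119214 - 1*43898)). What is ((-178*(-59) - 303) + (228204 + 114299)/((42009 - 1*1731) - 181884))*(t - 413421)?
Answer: -198979126419437/47202 + 1443897091*I*√41183/70803 ≈ -4.2155e+9 + 4.1385e+6*I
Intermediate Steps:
t = 2*I*√41183 (t = √(-240048 + (119214 - 43898)) = √(-240048 + 75316) = √(-164732) = 2*I*√41183 ≈ 405.87*I)
((-178*(-59) - 303) + (228204 + 114299)/((42009 - 1*1731) - 181884))*(t - 413421) = ((-178*(-59) - 303) + (228204 + 114299)/((42009 - 1*1731) - 181884))*(2*I*√41183 - 413421) = ((10502 - 303) + 342503/((42009 - 1731) - 181884))*(-413421 + 2*I*√41183) = (10199 + 342503/(40278 - 181884))*(-413421 + 2*I*√41183) = (10199 + 342503/(-141606))*(-413421 + 2*I*√41183) = (10199 + 342503*(-1/141606))*(-413421 + 2*I*√41183) = (10199 - 342503/141606)*(-413421 + 2*I*√41183) = 1443897091*(-413421 + 2*I*√41183)/141606 = -198979126419437/47202 + 1443897091*I*√41183/70803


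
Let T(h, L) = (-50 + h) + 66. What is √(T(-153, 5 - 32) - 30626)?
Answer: I*√30763 ≈ 175.39*I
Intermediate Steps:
T(h, L) = 16 + h
√(T(-153, 5 - 32) - 30626) = √((16 - 153) - 30626) = √(-137 - 30626) = √(-30763) = I*√30763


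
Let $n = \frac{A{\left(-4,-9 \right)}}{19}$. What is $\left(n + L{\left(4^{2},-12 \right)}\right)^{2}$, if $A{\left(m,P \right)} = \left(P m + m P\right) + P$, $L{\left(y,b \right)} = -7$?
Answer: $\frac{4900}{361} \approx 13.573$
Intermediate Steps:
$A{\left(m,P \right)} = P + 2 P m$ ($A{\left(m,P \right)} = \left(P m + P m\right) + P = 2 P m + P = P + 2 P m$)
$n = \frac{63}{19}$ ($n = \frac{\left(-9\right) \left(1 + 2 \left(-4\right)\right)}{19} = - 9 \left(1 - 8\right) \frac{1}{19} = \left(-9\right) \left(-7\right) \frac{1}{19} = 63 \cdot \frac{1}{19} = \frac{63}{19} \approx 3.3158$)
$\left(n + L{\left(4^{2},-12 \right)}\right)^{2} = \left(\frac{63}{19} - 7\right)^{2} = \left(- \frac{70}{19}\right)^{2} = \frac{4900}{361}$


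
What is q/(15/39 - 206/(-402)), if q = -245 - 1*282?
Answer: -1377051/2344 ≈ -587.48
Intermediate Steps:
q = -527 (q = -245 - 282 = -527)
q/(15/39 - 206/(-402)) = -527/(15/39 - 206/(-402)) = -527/(15*(1/39) - 206*(-1/402)) = -527/(5/13 + 103/201) = -527/2344/2613 = -527*2613/2344 = -1377051/2344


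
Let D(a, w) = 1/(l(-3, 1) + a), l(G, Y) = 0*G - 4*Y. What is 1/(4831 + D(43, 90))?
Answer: 39/188410 ≈ 0.00020700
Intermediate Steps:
l(G, Y) = -4*Y (l(G, Y) = 0 - 4*Y = -4*Y)
D(a, w) = 1/(-4 + a) (D(a, w) = 1/(-4*1 + a) = 1/(-4 + a))
1/(4831 + D(43, 90)) = 1/(4831 + 1/(-4 + 43)) = 1/(4831 + 1/39) = 1/(188410/39) = 39/188410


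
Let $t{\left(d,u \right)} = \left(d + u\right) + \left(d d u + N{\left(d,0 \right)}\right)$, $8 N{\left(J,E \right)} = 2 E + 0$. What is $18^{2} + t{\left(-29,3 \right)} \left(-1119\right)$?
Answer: $-2793819$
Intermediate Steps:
$N{\left(J,E \right)} = \frac{E}{4}$ ($N{\left(J,E \right)} = \frac{2 E + 0}{8} = \frac{2 E}{8} = \frac{E}{4}$)
$t{\left(d,u \right)} = d + u + u d^{2}$ ($t{\left(d,u \right)} = \left(d + u\right) + \left(d d u + \frac{1}{4} \cdot 0\right) = \left(d + u\right) + \left(d^{2} u + 0\right) = \left(d + u\right) + \left(u d^{2} + 0\right) = \left(d + u\right) + u d^{2} = d + u + u d^{2}$)
$18^{2} + t{\left(-29,3 \right)} \left(-1119\right) = 18^{2} + \left(-29 + 3 + 3 \left(-29\right)^{2}\right) \left(-1119\right) = 324 + \left(-29 + 3 + 3 \cdot 841\right) \left(-1119\right) = 324 + \left(-29 + 3 + 2523\right) \left(-1119\right) = 324 + 2497 \left(-1119\right) = 324 - 2794143 = -2793819$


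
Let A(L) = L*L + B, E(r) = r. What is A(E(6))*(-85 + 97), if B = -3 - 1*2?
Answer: 372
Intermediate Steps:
B = -5 (B = -3 - 2 = -5)
A(L) = -5 + L**2 (A(L) = L*L - 5 = L**2 - 5 = -5 + L**2)
A(E(6))*(-85 + 97) = (-5 + 6**2)*(-85 + 97) = (-5 + 36)*12 = 31*12 = 372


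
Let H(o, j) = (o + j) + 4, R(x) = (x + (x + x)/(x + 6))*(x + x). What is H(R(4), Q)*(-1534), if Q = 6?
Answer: -371228/5 ≈ -74246.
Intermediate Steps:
R(x) = 2*x*(x + 2*x/(6 + x)) (R(x) = (x + (2*x)/(6 + x))*(2*x) = (x + 2*x/(6 + x))*(2*x) = 2*x*(x + 2*x/(6 + x)))
H(o, j) = 4 + j + o (H(o, j) = (j + o) + 4 = 4 + j + o)
H(R(4), Q)*(-1534) = (4 + 6 + 2*4²*(8 + 4)/(6 + 4))*(-1534) = (4 + 6 + 2*16*12/10)*(-1534) = (4 + 6 + 2*16*(⅒)*12)*(-1534) = (4 + 6 + 192/5)*(-1534) = (242/5)*(-1534) = -371228/5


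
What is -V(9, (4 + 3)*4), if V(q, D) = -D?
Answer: 28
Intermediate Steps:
-V(9, (4 + 3)*4) = -(-1)*(4 + 3)*4 = -(-1)*7*4 = -(-1)*28 = -1*(-28) = 28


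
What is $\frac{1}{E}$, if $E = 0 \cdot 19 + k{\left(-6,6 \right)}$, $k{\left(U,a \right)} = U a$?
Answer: $- \frac{1}{36} \approx -0.027778$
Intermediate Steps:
$E = -36$ ($E = 0 \cdot 19 - 36 = 0 - 36 = -36$)
$\frac{1}{E} = \frac{1}{-36} = - \frac{1}{36}$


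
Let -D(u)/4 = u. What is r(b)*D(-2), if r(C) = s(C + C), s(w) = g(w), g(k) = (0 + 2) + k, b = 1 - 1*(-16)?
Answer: 288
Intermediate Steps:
D(u) = -4*u
b = 17 (b = 1 + 16 = 17)
g(k) = 2 + k
s(w) = 2 + w
r(C) = 2 + 2*C (r(C) = 2 + (C + C) = 2 + 2*C)
r(b)*D(-2) = (2 + 2*17)*(-4*(-2)) = (2 + 34)*8 = 36*8 = 288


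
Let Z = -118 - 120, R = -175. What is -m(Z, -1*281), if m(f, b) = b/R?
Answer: -281/175 ≈ -1.6057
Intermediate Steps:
Z = -238
m(f, b) = -b/175 (m(f, b) = b/(-175) = b*(-1/175) = -b/175)
-m(Z, -1*281) = -(-1)*(-1*281)/175 = -(-1)*(-281)/175 = -1*281/175 = -281/175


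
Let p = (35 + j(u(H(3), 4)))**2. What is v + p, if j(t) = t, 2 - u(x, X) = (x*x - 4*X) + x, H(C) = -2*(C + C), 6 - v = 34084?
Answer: -27837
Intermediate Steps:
v = -34078 (v = 6 - 1*34084 = 6 - 34084 = -34078)
H(C) = -4*C
u(x, X) = 2 - x - x**2 + 4*X (u(x, X) = 2 - ((x*x - 4*X) + x) = 2 - ((x**2 - 4*X) + x) = 2 - (x + x**2 - 4*X) = 2 + (-x - x**2 + 4*X) = 2 - x - x**2 + 4*X)
p = 6241 (p = (35 + (2 - (-4)*3 - (-4*3)**2 + 4*4))**2 = (35 + (2 - 1*(-12) - 1*(-12)**2 + 16))**2 = (35 + (2 + 12 - 1*144 + 16))**2 = (35 + (2 + 12 - 144 + 16))**2 = (35 - 114)**2 = (-79)**2 = 6241)
v + p = -34078 + 6241 = -27837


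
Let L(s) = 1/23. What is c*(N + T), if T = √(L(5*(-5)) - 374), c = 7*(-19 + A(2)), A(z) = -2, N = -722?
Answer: 106134 - 147*I*√197823/23 ≈ 1.0613e+5 - 2842.7*I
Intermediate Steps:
L(s) = 1/23 (L(s) = 1*(1/23) = 1/23)
c = -147 (c = 7*(-19 - 2) = 7*(-21) = -147)
T = I*√197823/23 (T = √(1/23 - 374) = √(-8601/23) = I*√197823/23 ≈ 19.338*I)
c*(N + T) = -147*(-722 + I*√197823/23) = 106134 - 147*I*√197823/23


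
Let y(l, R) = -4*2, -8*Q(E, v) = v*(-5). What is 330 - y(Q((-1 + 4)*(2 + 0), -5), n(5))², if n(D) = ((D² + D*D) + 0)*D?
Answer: 266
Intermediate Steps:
n(D) = 2*D³ (n(D) = ((D² + D²) + 0)*D = (2*D² + 0)*D = (2*D²)*D = 2*D³)
Q(E, v) = 5*v/8 (Q(E, v) = -v*(-5)/8 = -(-5)*v/8 = 5*v/8)
y(l, R) = -8
330 - y(Q((-1 + 4)*(2 + 0), -5), n(5))² = 330 - 1*(-8)² = 330 - 1*64 = 330 - 64 = 266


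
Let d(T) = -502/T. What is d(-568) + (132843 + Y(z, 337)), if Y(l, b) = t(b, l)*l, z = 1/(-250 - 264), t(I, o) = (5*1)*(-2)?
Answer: 9696010811/72988 ≈ 1.3284e+5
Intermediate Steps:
t(I, o) = -10 (t(I, o) = 5*(-2) = -10)
z = -1/514 (z = 1/(-514) = -1/514 ≈ -0.0019455)
Y(l, b) = -10*l
d(-568) + (132843 + Y(z, 337)) = -502/(-568) + (132843 - 10*(-1/514)) = -502*(-1/568) + (132843 + 5/257) = 251/284 + 34140656/257 = 9696010811/72988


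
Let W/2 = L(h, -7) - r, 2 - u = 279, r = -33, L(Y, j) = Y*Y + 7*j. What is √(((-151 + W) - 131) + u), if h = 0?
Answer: I*√591 ≈ 24.31*I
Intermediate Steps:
L(Y, j) = Y² + 7*j
u = -277 (u = 2 - 1*279 = 2 - 279 = -277)
W = -32 (W = 2*((0² + 7*(-7)) - 1*(-33)) = 2*((0 - 49) + 33) = 2*(-49 + 33) = 2*(-16) = -32)
√(((-151 + W) - 131) + u) = √(((-151 - 32) - 131) - 277) = √((-183 - 131) - 277) = √(-314 - 277) = √(-591) = I*√591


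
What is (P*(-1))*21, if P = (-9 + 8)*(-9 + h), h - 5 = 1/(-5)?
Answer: -441/5 ≈ -88.200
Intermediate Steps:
h = 24/5 (h = 5 + 1/(-5) = 5 - ⅕ = 24/5 ≈ 4.8000)
P = 21/5 (P = (-9 + 8)*(-9 + 24/5) = -1*(-21/5) = 21/5 ≈ 4.2000)
(P*(-1))*21 = ((21/5)*(-1))*21 = -21/5*21 = -441/5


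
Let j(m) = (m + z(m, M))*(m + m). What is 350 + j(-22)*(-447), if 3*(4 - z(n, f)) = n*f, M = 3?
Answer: 79022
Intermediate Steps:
z(n, f) = 4 - f*n/3 (z(n, f) = 4 - n*f/3 = 4 - f*n/3)
j(m) = 8*m (j(m) = (m + (4 - ⅓*3*m))*(m + m) = (m + (4 - m))*(2*m) = 4*(2*m) = 8*m)
350 + j(-22)*(-447) = 350 + (8*(-22))*(-447) = 350 - 176*(-447) = 350 + 78672 = 79022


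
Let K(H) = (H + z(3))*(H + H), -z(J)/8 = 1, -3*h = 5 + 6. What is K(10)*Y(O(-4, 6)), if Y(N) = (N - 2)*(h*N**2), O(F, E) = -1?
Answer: 440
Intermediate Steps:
h = -11/3 (h = -(5 + 6)/3 = -1/3*11 = -11/3 ≈ -3.6667)
z(J) = -8 (z(J) = -8*1 = -8)
Y(N) = -11*N**2*(-2 + N)/3 (Y(N) = (N - 2)*(-11*N**2/3) = (-2 + N)*(-11*N**2/3) = -11*N**2*(-2 + N)/3)
K(H) = 2*H*(-8 + H) (K(H) = (H - 8)*(H + H) = (-8 + H)*(2*H) = 2*H*(-8 + H))
K(10)*Y(O(-4, 6)) = (2*10*(-8 + 10))*((11/3)*(-1)**2*(2 - 1*(-1))) = (2*10*2)*((11/3)*1*(2 + 1)) = 40*((11/3)*1*3) = 40*11 = 440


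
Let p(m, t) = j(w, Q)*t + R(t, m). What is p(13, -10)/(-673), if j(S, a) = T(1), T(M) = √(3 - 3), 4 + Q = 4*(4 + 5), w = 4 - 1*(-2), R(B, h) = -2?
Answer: 2/673 ≈ 0.0029718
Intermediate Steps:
w = 6 (w = 4 + 2 = 6)
Q = 32 (Q = -4 + 4*(4 + 5) = -4 + 4*9 = -4 + 36 = 32)
T(M) = 0 (T(M) = √0 = 0)
j(S, a) = 0
p(m, t) = -2 (p(m, t) = 0*t - 2 = 0 - 2 = -2)
p(13, -10)/(-673) = -2/(-673) = -2*(-1/673) = 2/673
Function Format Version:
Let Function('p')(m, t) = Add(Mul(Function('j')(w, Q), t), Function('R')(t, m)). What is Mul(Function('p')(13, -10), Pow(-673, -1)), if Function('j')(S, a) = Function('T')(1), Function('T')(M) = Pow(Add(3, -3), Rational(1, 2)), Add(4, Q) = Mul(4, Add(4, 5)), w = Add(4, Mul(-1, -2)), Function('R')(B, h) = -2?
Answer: Rational(2, 673) ≈ 0.0029718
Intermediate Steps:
w = 6 (w = Add(4, 2) = 6)
Q = 32 (Q = Add(-4, Mul(4, Add(4, 5))) = Add(-4, Mul(4, 9)) = Add(-4, 36) = 32)
Function('T')(M) = 0 (Function('T')(M) = Pow(0, Rational(1, 2)) = 0)
Function('j')(S, a) = 0
Function('p')(m, t) = -2 (Function('p')(m, t) = Add(Mul(0, t), -2) = Add(0, -2) = -2)
Mul(Function('p')(13, -10), Pow(-673, -1)) = Mul(-2, Pow(-673, -1)) = Mul(-2, Rational(-1, 673)) = Rational(2, 673)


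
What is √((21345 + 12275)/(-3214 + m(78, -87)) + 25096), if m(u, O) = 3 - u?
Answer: 2*√67841482709/3289 ≈ 158.39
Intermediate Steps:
√((21345 + 12275)/(-3214 + m(78, -87)) + 25096) = √((21345 + 12275)/(-3214 + (3 - 1*78)) + 25096) = √(33620/(-3214 + (3 - 78)) + 25096) = √(33620/(-3214 - 75) + 25096) = √(33620/(-3289) + 25096) = √(33620*(-1/3289) + 25096) = √(-33620/3289 + 25096) = √(82507124/3289) = 2*√67841482709/3289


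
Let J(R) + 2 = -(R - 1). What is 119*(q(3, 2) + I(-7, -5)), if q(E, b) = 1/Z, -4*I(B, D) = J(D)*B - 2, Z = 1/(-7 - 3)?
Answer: -595/2 ≈ -297.50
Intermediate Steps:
J(R) = -1 - R (J(R) = -2 - (R - 1) = -2 - (-1 + R) = -2 + (1 - R) = -1 - R)
Z = -⅒ (Z = 1/(-10) = -⅒ ≈ -0.10000)
I(B, D) = ½ - B*(-1 - D)/4 (I(B, D) = -((-1 - D)*B - 2)/4 = -(B*(-1 - D) - 2)/4 = -(-2 + B*(-1 - D))/4 = ½ - B*(-1 - D)/4)
q(E, b) = -10 (q(E, b) = 1/(-⅒) = -10)
119*(q(3, 2) + I(-7, -5)) = 119*(-10 + (½ + (¼)*(-7)*(1 - 5))) = 119*(-10 + (½ + (¼)*(-7)*(-4))) = 119*(-10 + (½ + 7)) = 119*(-10 + 15/2) = 119*(-5/2) = -595/2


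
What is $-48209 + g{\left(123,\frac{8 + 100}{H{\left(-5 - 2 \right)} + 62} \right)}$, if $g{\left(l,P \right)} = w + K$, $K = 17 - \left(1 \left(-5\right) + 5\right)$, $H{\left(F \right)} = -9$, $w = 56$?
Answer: $-48136$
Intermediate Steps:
$K = 17$ ($K = 17 - \left(-5 + 5\right) = 17 - 0 = 17 + 0 = 17$)
$g{\left(l,P \right)} = 73$ ($g{\left(l,P \right)} = 56 + 17 = 73$)
$-48209 + g{\left(123,\frac{8 + 100}{H{\left(-5 - 2 \right)} + 62} \right)} = -48209 + 73 = -48136$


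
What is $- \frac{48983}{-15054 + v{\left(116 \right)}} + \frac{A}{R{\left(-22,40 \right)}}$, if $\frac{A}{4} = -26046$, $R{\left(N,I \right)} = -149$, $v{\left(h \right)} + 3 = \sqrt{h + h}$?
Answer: $\frac{23729761980747}{33780239533} + \frac{97966 \sqrt{58}}{226713017} \approx 702.48$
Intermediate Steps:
$v{\left(h \right)} = -3 + \sqrt{2} \sqrt{h}$ ($v{\left(h \right)} = -3 + \sqrt{h + h} = -3 + \sqrt{2 h} = -3 + \sqrt{2} \sqrt{h}$)
$A = -104184$ ($A = 4 \left(-26046\right) = -104184$)
$- \frac{48983}{-15054 + v{\left(116 \right)}} + \frac{A}{R{\left(-22,40 \right)}} = - \frac{48983}{-15054 - \left(3 - \sqrt{2} \sqrt{116}\right)} - \frac{104184}{-149} = - \frac{48983}{-15054 - \left(3 - \sqrt{2} \cdot 2 \sqrt{29}\right)} - - \frac{104184}{149} = - \frac{48983}{-15054 - \left(3 - 2 \sqrt{58}\right)} + \frac{104184}{149} = - \frac{48983}{-15057 + 2 \sqrt{58}} + \frac{104184}{149} = \frac{104184}{149} - \frac{48983}{-15057 + 2 \sqrt{58}}$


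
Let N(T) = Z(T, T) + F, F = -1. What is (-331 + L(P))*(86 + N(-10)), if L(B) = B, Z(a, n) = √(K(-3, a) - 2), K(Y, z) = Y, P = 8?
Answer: -27455 - 323*I*√5 ≈ -27455.0 - 722.25*I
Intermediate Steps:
Z(a, n) = I*√5 (Z(a, n) = √(-3 - 2) = √(-5) = I*√5)
N(T) = -1 + I*√5 (N(T) = I*√5 - 1 = -1 + I*√5)
(-331 + L(P))*(86 + N(-10)) = (-331 + 8)*(86 + (-1 + I*√5)) = -323*(85 + I*√5) = -27455 - 323*I*√5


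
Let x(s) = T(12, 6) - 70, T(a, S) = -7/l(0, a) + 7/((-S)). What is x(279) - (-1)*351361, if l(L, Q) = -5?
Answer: 10538737/30 ≈ 3.5129e+5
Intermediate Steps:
T(a, S) = 7/5 - 7/S (T(a, S) = -7/(-5) + 7/((-S)) = -7*(-⅕) + 7*(-1/S) = 7/5 - 7/S)
x(s) = -2093/30 (x(s) = (7/5 - 7/6) - 70 = 7/30 - 70 = -2093/30)
x(279) - (-1)*351361 = -2093/30 - (-1)*351361 = -2093/30 - 1*(-351361) = -2093/30 + 351361 = 10538737/30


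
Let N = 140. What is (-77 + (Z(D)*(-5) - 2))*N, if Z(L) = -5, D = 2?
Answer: -7560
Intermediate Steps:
(-77 + (Z(D)*(-5) - 2))*N = (-77 + (-5*(-5) - 2))*140 = (-77 + (25 - 2))*140 = (-77 + 23)*140 = -54*140 = -7560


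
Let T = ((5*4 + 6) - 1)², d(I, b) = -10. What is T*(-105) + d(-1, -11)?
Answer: -65635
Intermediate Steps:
T = 625 (T = ((20 + 6) - 1)² = (26 - 1)² = 25² = 625)
T*(-105) + d(-1, -11) = 625*(-105) - 10 = -65625 - 10 = -65635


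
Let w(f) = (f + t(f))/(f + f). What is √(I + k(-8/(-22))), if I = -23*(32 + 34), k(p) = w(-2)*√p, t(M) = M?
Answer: √(-183678 + 22*√11)/11 ≈ 38.954*I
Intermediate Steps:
w(f) = 1 (w(f) = (f + f)/(f + f) = (2*f)/((2*f)) = (2*f)*(1/(2*f)) = 1)
k(p) = √p (k(p) = 1*√p = √p)
I = -1518 (I = -23*66 = -1518)
√(I + k(-8/(-22))) = √(-1518 + √(-8/(-22))) = √(-1518 + √(-8*(-1/22))) = √(-1518 + √(4/11)) = √(-1518 + 2*√11/11)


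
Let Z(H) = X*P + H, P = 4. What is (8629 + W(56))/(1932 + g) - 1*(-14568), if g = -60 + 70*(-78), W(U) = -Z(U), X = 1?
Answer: 52261415/3588 ≈ 14566.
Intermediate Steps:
Z(H) = 4 + H (Z(H) = 1*4 + H = 4 + H)
W(U) = -4 - U (W(U) = -(4 + U) = -4 - U)
g = -5520 (g = -60 - 5460 = -5520)
(8629 + W(56))/(1932 + g) - 1*(-14568) = (8629 + (-4 - 1*56))/(1932 - 5520) - 1*(-14568) = (8629 + (-4 - 56))/(-3588) + 14568 = (8629 - 60)*(-1/3588) + 14568 = 8569*(-1/3588) + 14568 = -8569/3588 + 14568 = 52261415/3588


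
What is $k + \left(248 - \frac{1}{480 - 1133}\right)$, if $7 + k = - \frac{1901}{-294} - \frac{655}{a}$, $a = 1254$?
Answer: $\frac{1651414591}{6687373} \approx 246.95$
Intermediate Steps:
$k = - \frac{10818}{10241}$ ($k = -7 - \left(- \frac{1901}{294} + \frac{655}{1254}\right) = -7 - - \frac{60869}{10241} = -7 + \left(\frac{1901}{294} - \frac{655}{1254}\right) = -7 + \frac{60869}{10241} = - \frac{10818}{10241} \approx -1.0563$)
$k + \left(248 - \frac{1}{480 - 1133}\right) = - \frac{10818}{10241} + \left(248 - \frac{1}{480 - 1133}\right) = - \frac{10818}{10241} + \left(248 - \frac{1}{-653}\right) = - \frac{10818}{10241} + \left(248 - - \frac{1}{653}\right) = - \frac{10818}{10241} + \left(248 + \frac{1}{653}\right) = - \frac{10818}{10241} + \frac{161945}{653} = \frac{1651414591}{6687373}$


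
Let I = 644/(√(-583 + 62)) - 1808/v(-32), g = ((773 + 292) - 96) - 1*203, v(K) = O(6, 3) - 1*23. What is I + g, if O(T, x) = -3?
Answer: 10862/13 - 644*I*√521/521 ≈ 835.54 - 28.214*I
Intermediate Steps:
v(K) = -26 (v(K) = -3 - 1*23 = -3 - 23 = -26)
g = 766 (g = (1065 - 96) - 203 = 969 - 203 = 766)
I = 904/13 - 644*I*√521/521 (I = 644/(√(-583 + 62)) - 1808/(-26) = 644/(√(-521)) - 1808*(-1/26) = 644/((I*√521)) + 904/13 = 644*(-I*√521/521) + 904/13 = -644*I*√521/521 + 904/13 = 904/13 - 644*I*√521/521 ≈ 69.538 - 28.214*I)
I + g = (904/13 - 644*I*√521/521) + 766 = 10862/13 - 644*I*√521/521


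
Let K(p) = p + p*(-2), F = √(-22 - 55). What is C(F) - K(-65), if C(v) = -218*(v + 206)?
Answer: -44973 - 218*I*√77 ≈ -44973.0 - 1912.9*I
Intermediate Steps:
F = I*√77 (F = √(-77) = I*√77 ≈ 8.775*I)
K(p) = -p (K(p) = p - 2*p = -p)
C(v) = -44908 - 218*v (C(v) = -218*(206 + v) = -44908 - 218*v)
C(F) - K(-65) = (-44908 - 218*I*√77) - (-1)*(-65) = (-44908 - 218*I*√77) - 1*65 = (-44908 - 218*I*√77) - 65 = -44973 - 218*I*√77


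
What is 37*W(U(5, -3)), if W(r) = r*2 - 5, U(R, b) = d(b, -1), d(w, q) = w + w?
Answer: -629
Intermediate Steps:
d(w, q) = 2*w
U(R, b) = 2*b
W(r) = -5 + 2*r (W(r) = 2*r - 5 = -5 + 2*r)
37*W(U(5, -3)) = 37*(-5 + 2*(2*(-3))) = 37*(-5 + 2*(-6)) = 37*(-5 - 12) = 37*(-17) = -629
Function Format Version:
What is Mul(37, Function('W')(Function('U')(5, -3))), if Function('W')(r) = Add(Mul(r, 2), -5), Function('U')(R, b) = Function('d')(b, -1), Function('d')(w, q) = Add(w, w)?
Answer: -629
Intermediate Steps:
Function('d')(w, q) = Mul(2, w)
Function('U')(R, b) = Mul(2, b)
Function('W')(r) = Add(-5, Mul(2, r)) (Function('W')(r) = Add(Mul(2, r), -5) = Add(-5, Mul(2, r)))
Mul(37, Function('W')(Function('U')(5, -3))) = Mul(37, Add(-5, Mul(2, Mul(2, -3)))) = Mul(37, Add(-5, Mul(2, -6))) = Mul(37, Add(-5, -12)) = Mul(37, -17) = -629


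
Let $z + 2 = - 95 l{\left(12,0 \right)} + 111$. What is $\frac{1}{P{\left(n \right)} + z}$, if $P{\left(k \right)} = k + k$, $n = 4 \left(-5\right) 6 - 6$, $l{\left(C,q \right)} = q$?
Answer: $- \frac{1}{143} \approx -0.006993$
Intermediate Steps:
$n = -126$ ($n = \left(-20\right) 6 - 6 = -120 - 6 = -126$)
$P{\left(k \right)} = 2 k$
$z = 109$ ($z = -2 + \left(\left(-95\right) 0 + 111\right) = -2 + \left(0 + 111\right) = -2 + 111 = 109$)
$\frac{1}{P{\left(n \right)} + z} = \frac{1}{2 \left(-126\right) + 109} = \frac{1}{-252 + 109} = \frac{1}{-143} = - \frac{1}{143}$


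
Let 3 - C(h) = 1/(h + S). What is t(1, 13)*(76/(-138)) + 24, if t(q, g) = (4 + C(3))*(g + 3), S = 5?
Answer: -2524/69 ≈ -36.580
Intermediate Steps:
C(h) = 3 - 1/(5 + h) (C(h) = 3 - 1/(h + 5) = 3 - 1/(5 + h))
t(q, g) = 165/8 + 55*g/8 (t(q, g) = (4 + (14 + 3*3)/(5 + 3))*(g + 3) = (4 + (14 + 9)/8)*(3 + g) = (4 + (⅛)*23)*(3 + g) = (4 + 23/8)*(3 + g) = 55*(3 + g)/8 = 165/8 + 55*g/8)
t(1, 13)*(76/(-138)) + 24 = (165/8 + (55/8)*13)*(76/(-138)) + 24 = (165/8 + 715/8)*(76*(-1/138)) + 24 = 110*(-38/69) + 24 = -4180/69 + 24 = -2524/69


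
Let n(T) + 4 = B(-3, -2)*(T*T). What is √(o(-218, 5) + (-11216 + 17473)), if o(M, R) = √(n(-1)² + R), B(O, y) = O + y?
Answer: √(6257 + √86) ≈ 79.160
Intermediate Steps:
n(T) = -4 - 5*T² (n(T) = -4 + (-3 - 2)*(T*T) = -4 - 5*T²)
o(M, R) = √(81 + R) (o(M, R) = √((-4 - 5*(-1)²)² + R) = √((-4 - 5*1)² + R) = √((-4 - 5)² + R) = √((-9)² + R) = √(81 + R))
√(o(-218, 5) + (-11216 + 17473)) = √(√(81 + 5) + (-11216 + 17473)) = √(√86 + 6257) = √(6257 + √86)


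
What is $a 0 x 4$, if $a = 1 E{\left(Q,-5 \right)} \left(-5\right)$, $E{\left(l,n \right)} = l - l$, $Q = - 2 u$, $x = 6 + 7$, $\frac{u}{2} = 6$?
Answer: $0$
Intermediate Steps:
$u = 12$ ($u = 2 \cdot 6 = 12$)
$x = 13$
$Q = -24$ ($Q = \left(-2\right) 12 = -24$)
$E{\left(l,n \right)} = 0$
$a = 0$ ($a = 1 \cdot 0 \left(-5\right) = 0 \left(-5\right) = 0$)
$a 0 x 4 = 0 \cdot 0 \cdot 13 \cdot 4 = 0 \cdot 0 \cdot 4 = 0 \cdot 0 = 0$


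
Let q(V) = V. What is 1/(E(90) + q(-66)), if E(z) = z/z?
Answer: -1/65 ≈ -0.015385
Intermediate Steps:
E(z) = 1
1/(E(90) + q(-66)) = 1/(1 - 66) = 1/(-65) = -1/65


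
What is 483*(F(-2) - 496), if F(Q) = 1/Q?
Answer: -479619/2 ≈ -2.3981e+5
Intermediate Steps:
483*(F(-2) - 496) = 483*(1/(-2) - 496) = 483*(-1/2 - 496) = 483*(-993/2) = -479619/2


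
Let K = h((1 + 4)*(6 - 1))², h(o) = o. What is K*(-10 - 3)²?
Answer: 105625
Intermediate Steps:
K = 625 (K = ((1 + 4)*(6 - 1))² = (5*5)² = 25² = 625)
K*(-10 - 3)² = 625*(-10 - 3)² = 625*(-13)² = 625*169 = 105625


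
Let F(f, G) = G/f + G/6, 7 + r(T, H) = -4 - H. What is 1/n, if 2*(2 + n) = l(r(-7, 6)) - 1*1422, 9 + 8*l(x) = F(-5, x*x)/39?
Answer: -18720/13358179 ≈ -0.0014014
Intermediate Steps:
r(T, H) = -11 - H (r(T, H) = -7 + (-4 - H) = -11 - H)
F(f, G) = G/6 + G/f (F(f, G) = G/f + G*(⅙) = G/f + G/6 = G/6 + G/f)
l(x) = -9/8 - x²/9360 (l(x) = -9/8 + (((x*x)/6 + (x*x)/(-5))/39)/8 = -9/8 + ((x²/6 + x²*(-⅕))*(1/39))/8 = -9/8 + ((x²/6 - x²/5)*(1/39))/8 = -9/8 + (-x²/30*(1/39))/8 = -9/8 + (-x²/1170)/8 = -9/8 - x²/9360)
n = -13358179/18720 (n = -2 + ((-9/8 - (-11 - 1*6)²/9360) - 1*1422)/2 = -2 + ((-9/8 - (-11 - 6)²/9360) - 1422)/2 = -2 + ((-9/8 - 1/9360*(-17)²) - 1422)/2 = -2 + ((-9/8 - 1/9360*289) - 1422)/2 = -2 + ((-9/8 - 289/9360) - 1422)/2 = -2 + (-10819/9360 - 1422)/2 = -2 + (½)*(-13320739/9360) = -2 - 13320739/18720 = -13358179/18720 ≈ -713.58)
1/n = 1/(-13358179/18720) = -18720/13358179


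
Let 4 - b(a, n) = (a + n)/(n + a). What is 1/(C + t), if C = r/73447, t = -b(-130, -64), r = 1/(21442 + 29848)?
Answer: -3767096630/11301289889 ≈ -0.33333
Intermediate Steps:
b(a, n) = 3 (b(a, n) = 4 - (a + n)/(n + a) = 4 - (a + n)/(a + n) = 4 - 1*1 = 4 - 1 = 3)
r = 1/51290 ≈ 1.9497e-5
t = -3 (t = -1*3 = -3)
C = 1/3767096630 (C = (1/51290)/73447 = (1/51290)*(1/73447) = 1/3767096630 ≈ 2.6546e-10)
1/(C + t) = 1/(1/3767096630 - 3) = 1/(-11301289889/3767096630) = -3767096630/11301289889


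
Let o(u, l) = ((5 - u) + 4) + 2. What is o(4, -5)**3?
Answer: 343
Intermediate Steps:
o(u, l) = 11 - u (o(u, l) = (9 - u) + 2 = 11 - u)
o(4, -5)**3 = (11 - 1*4)**3 = (11 - 4)**3 = 7**3 = 343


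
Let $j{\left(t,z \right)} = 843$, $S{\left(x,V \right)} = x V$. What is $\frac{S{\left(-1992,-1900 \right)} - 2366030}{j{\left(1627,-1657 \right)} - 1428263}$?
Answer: $- \frac{141877}{142742} \approx -0.99394$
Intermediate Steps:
$S{\left(x,V \right)} = V x$
$\frac{S{\left(-1992,-1900 \right)} - 2366030}{j{\left(1627,-1657 \right)} - 1428263} = \frac{\left(-1900\right) \left(-1992\right) - 2366030}{843 - 1428263} = \frac{3784800 - 2366030}{-1427420} = 1418770 \left(- \frac{1}{1427420}\right) = - \frac{141877}{142742}$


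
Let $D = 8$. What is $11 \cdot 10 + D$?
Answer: $118$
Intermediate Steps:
$11 \cdot 10 + D = 11 \cdot 10 + 8 = 110 + 8 = 118$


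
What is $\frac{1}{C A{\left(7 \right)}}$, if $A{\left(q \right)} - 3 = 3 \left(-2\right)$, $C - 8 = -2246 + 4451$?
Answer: $- \frac{1}{6639} \approx -0.00015063$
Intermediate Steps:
$C = 2213$ ($C = 8 + \left(-2246 + 4451\right) = 8 + 2205 = 2213$)
$A{\left(q \right)} = -3$ ($A{\left(q \right)} = 3 + 3 \left(-2\right) = 3 - 6 = -3$)
$\frac{1}{C A{\left(7 \right)}} = \frac{1}{2213 \left(-3\right)} = \frac{1}{-6639} = - \frac{1}{6639}$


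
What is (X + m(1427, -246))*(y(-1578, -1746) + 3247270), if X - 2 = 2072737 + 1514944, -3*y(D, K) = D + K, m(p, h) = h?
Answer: 11653351427186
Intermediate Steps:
y(D, K) = -D/3 - K/3 (y(D, K) = -(D + K)/3 = -D/3 - K/3)
X = 3587683 (X = 2 + (2072737 + 1514944) = 2 + 3587681 = 3587683)
(X + m(1427, -246))*(y(-1578, -1746) + 3247270) = (3587683 - 246)*((-1/3*(-1578) - 1/3*(-1746)) + 3247270) = 3587437*((526 + 582) + 3247270) = 3587437*(1108 + 3247270) = 3587437*3248378 = 11653351427186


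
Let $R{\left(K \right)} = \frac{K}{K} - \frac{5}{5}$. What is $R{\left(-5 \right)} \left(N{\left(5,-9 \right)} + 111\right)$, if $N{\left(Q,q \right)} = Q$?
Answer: $0$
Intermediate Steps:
$R{\left(K \right)} = 0$ ($R{\left(K \right)} = 1 - 1 = 0$)
$R{\left(-5 \right)} \left(N{\left(5,-9 \right)} + 111\right) = 0 \left(5 + 111\right) = 0 \cdot 116 = 0$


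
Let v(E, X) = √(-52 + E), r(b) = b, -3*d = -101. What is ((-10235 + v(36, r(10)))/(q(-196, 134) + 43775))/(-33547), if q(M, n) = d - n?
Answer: 30705/4395462128 - 3*I/1098865532 ≈ 6.9856e-6 - 2.7301e-9*I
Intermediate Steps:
d = 101/3 (d = -⅓*(-101) = 101/3 ≈ 33.667)
q(M, n) = 101/3 - n
((-10235 + v(36, r(10)))/(q(-196, 134) + 43775))/(-33547) = ((-10235 + √(-52 + 36))/((101/3 - 1*134) + 43775))/(-33547) = ((-10235 + √(-16))/((101/3 - 134) + 43775))*(-1/33547) = ((-10235 + 4*I)/(-301/3 + 43775))*(-1/33547) = ((-10235 + 4*I)/(131024/3))*(-1/33547) = ((-10235 + 4*I)*(3/131024))*(-1/33547) = (-30705/131024 + 3*I/32756)*(-1/33547) = 30705/4395462128 - 3*I/1098865532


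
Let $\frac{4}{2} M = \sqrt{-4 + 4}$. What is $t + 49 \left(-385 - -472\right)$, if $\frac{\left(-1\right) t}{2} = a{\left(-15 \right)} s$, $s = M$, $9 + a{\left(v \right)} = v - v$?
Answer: $4263$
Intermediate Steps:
$a{\left(v \right)} = -9$ ($a{\left(v \right)} = -9 + \left(v - v\right) = -9 + 0 = -9$)
$M = 0$ ($M = \frac{\sqrt{-4 + 4}}{2} = \frac{\sqrt{0}}{2} = \frac{1}{2} \cdot 0 = 0$)
$s = 0$
$t = 0$ ($t = - 2 \left(\left(-9\right) 0\right) = \left(-2\right) 0 = 0$)
$t + 49 \left(-385 - -472\right) = 0 + 49 \left(-385 - -472\right) = 0 + 49 \left(-385 + 472\right) = 0 + 49 \cdot 87 = 0 + 4263 = 4263$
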